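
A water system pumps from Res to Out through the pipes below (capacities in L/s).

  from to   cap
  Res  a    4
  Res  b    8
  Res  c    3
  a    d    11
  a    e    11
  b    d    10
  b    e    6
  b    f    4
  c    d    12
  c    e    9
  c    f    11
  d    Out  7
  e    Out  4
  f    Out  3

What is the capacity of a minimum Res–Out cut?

14

Augment Res→a→d→Out: bottleneck 4, flow now 4.
Augment Res→b→d→Out: bottleneck 3, flow now 7.
Augment Res→b→e→Out: bottleneck 4, flow now 11.
Augment Res→b→f→Out: bottleneck 1, flow now 12.
Augment Res→c→f→Out: bottleneck 2, flow now 14.
No augmenting path remains; maximum flow = 14.
By max-flow min-cut, the minimum cut capacity equals the max flow.
In the residual graph, reachable from Res: {Res, a, b, c, d, e, f}.
Min-cut edges: d→Out (7), e→Out (4), f→Out (3); capacity 7 + 4 + 3 = 14.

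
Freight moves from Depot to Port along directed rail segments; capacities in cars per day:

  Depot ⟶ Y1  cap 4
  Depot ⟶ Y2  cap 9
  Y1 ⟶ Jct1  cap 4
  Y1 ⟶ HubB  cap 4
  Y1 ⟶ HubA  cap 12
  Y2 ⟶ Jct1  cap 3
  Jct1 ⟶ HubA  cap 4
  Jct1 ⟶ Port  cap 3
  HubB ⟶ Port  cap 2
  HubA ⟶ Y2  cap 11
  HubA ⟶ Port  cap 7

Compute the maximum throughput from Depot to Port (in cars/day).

Augment Depot→Y1→Jct1→Port: bottleneck 3, flow now 3.
Augment Depot→Y1→HubB→Port: bottleneck 1, flow now 4.
Augment Depot→Y2→Jct1→HubA→Port: bottleneck 3, flow now 7.
No augmenting path remains; maximum flow = 7.
In the residual graph, reachable from Depot: {Depot, Y2}.
Min-cut edges: Depot→Y1 (4), Y2→Jct1 (3); capacity 4 + 3 = 7.
This cut is saturated, so no flow can exceed 7.

7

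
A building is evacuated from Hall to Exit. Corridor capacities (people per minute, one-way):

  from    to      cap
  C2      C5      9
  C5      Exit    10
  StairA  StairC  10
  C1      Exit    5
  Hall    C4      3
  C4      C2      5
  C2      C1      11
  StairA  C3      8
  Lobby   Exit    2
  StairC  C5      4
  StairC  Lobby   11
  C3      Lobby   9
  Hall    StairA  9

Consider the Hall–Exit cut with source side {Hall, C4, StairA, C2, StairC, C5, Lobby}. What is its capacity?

31

Edges leaving {Hall, C4, StairA, C2, StairC, C5, Lobby}: StairA→C3 (8), C2→C1 (11), C5→Exit (10), Lobby→Exit (2).
Cut capacity = 8 + 11 + 10 + 2 = 31.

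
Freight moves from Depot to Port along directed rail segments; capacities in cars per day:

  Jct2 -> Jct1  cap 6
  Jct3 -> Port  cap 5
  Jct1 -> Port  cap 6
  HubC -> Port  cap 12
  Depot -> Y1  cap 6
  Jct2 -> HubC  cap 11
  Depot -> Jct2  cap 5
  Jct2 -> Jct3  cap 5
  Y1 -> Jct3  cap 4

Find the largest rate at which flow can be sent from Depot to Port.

Augment Depot→Y1→Jct3→Port: bottleneck 4, flow now 4.
Augment Depot→Jct2→Jct3→Port: bottleneck 1, flow now 5.
Augment Depot→Jct2→HubC→Port: bottleneck 4, flow now 9.
No augmenting path remains; maximum flow = 9.
In the residual graph, reachable from Depot: {Depot, Y1}.
Min-cut edges: Depot→Jct2 (5), Y1→Jct3 (4); capacity 5 + 4 = 9.
This cut is saturated, so no flow can exceed 9.

9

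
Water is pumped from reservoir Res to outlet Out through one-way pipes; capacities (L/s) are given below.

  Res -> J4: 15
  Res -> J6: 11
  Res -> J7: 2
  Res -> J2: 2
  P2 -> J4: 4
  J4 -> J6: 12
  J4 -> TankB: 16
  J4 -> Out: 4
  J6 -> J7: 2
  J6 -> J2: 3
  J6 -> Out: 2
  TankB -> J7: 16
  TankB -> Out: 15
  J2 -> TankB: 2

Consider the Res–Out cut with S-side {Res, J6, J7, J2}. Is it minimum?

Given cut capacity: 15 + 2 + 2 = 19.
Augment Res→J4→Out: bottleneck 4, flow now 4.
Augment Res→J6→Out: bottleneck 2, flow now 6.
Augment Res→J4→TankB→Out: bottleneck 11, flow now 17.
Augment Res→J2→TankB→Out: bottleneck 2, flow now 19.
No augmenting path remains; maximum flow = 19.
Cut capacity 19 equals the max flow, so it is a minimum cut.

Yes — it is a minimum cut (capacity 19).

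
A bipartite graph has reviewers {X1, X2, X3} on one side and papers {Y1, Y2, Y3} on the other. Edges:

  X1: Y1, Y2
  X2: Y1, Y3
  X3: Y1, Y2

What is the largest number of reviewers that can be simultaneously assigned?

3

Unit-capacity flow: source→left, listed edges, right→sink; max matching = max flow.
Augmenting path X1→Y1 (+1); matched 1.
Augmenting path X2→Y3 (+1); matched 2.
Augmenting path X3→Y2 (+1); matched 3.
No augmenting path remains; maximum matching = 3.
König certificate: {X1, X2, X3} is a vertex cover of size 3 (every listed pair touches it), so no matching can be larger.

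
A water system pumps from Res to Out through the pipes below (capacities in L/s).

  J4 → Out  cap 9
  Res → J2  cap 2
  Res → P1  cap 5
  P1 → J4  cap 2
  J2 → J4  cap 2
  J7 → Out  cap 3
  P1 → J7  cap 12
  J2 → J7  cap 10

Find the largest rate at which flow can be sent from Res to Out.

7

Augment Res→J2→J7→Out: bottleneck 2, flow now 2.
Augment Res→P1→J7→Out: bottleneck 1, flow now 3.
Augment Res→P1→J4→Out: bottleneck 2, flow now 5.
Augment Res→P1→J7→J2→J4→Out: bottleneck 2, flow now 7. (uses reverse residual edge)
No augmenting path remains; maximum flow = 7.
In the residual graph, reachable from Res: {Res}.
Min-cut edges: Res→J2 (2), Res→P1 (5); capacity 2 + 5 = 7.
This cut is saturated, so no flow can exceed 7.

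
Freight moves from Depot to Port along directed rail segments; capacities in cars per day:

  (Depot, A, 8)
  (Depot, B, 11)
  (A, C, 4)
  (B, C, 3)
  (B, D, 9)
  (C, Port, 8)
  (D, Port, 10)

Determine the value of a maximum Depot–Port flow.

15

Augment Depot→A→C→Port: bottleneck 4, flow now 4.
Augment Depot→B→C→Port: bottleneck 3, flow now 7.
Augment Depot→B→D→Port: bottleneck 8, flow now 15.
No augmenting path remains; maximum flow = 15.
In the residual graph, reachable from Depot: {Depot, A}.
Min-cut edges: Depot→B (11), A→C (4); capacity 11 + 4 = 15.
This cut is saturated, so no flow can exceed 15.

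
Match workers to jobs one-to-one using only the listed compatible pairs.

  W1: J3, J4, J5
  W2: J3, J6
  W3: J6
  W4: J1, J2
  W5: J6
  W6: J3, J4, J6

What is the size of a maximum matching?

Unit-capacity flow: source→left, listed edges, right→sink; max matching = max flow.
Augmenting path W1→J3 (+1); matched 1.
Augmenting path W2→J6 (+1); matched 2.
Augmenting path W4→J1 (+1); matched 3.
Augmenting path W6→J4 (+1); matched 4.
Augmenting path W3→J6→W2→J3→W1→J5 (+1); matched 5.
No augmenting path remains; maximum matching = 5.
König certificate: {W1, W2, W4, W6, J6} is a vertex cover of size 5 (every listed pair touches it), so no matching can be larger.

5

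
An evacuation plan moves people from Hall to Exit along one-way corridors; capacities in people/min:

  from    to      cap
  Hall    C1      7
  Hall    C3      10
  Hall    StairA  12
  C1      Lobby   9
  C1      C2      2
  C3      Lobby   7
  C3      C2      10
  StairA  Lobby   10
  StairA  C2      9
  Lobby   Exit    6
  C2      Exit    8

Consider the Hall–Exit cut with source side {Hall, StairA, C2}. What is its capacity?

Edges leaving {Hall, StairA, C2}: Hall→C1 (7), Hall→C3 (10), StairA→Lobby (10), C2→Exit (8).
Cut capacity = 7 + 10 + 10 + 8 = 35.

35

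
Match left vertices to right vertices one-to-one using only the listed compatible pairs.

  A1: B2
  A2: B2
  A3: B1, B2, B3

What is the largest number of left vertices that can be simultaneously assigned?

Unit-capacity flow: source→left, listed edges, right→sink; max matching = max flow.
Augmenting path A1→B2 (+1); matched 1.
Augmenting path A3→B1 (+1); matched 2.
No augmenting path remains; maximum matching = 2.
König certificate: {A3, B2} is a vertex cover of size 2 (every listed pair touches it), so no matching can be larger.

2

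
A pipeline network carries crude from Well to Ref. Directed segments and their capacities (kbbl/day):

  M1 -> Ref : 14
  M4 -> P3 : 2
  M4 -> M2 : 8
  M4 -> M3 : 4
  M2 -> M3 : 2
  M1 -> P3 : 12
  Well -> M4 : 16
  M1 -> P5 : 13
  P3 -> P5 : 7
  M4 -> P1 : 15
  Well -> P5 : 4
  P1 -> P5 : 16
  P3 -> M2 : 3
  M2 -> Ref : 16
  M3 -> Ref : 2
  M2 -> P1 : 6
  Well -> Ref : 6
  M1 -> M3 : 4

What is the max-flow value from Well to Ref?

Augment Well→Ref: bottleneck 6, flow now 6.
Augment Well→M4→M2→Ref: bottleneck 8, flow now 14.
Augment Well→M4→M3→Ref: bottleneck 2, flow now 16.
Augment Well→M4→P3→M2→Ref: bottleneck 2, flow now 18.
No augmenting path remains; maximum flow = 18.
In the residual graph, reachable from Well: {Well, M4, P1, M3, P5}.
Min-cut edges: Well→Ref (6), M4→P3 (2), M4→M2 (8), M3→Ref (2); capacity 6 + 2 + 8 + 2 = 18.
This cut is saturated, so no flow can exceed 18.

18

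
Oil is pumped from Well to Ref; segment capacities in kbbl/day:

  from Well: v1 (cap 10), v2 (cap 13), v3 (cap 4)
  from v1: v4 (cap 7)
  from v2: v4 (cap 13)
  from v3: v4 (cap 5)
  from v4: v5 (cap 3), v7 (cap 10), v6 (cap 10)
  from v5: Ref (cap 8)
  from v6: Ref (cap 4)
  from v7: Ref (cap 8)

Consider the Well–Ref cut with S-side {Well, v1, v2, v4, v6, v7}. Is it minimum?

Given cut capacity: 4 + 3 + 4 + 8 = 19.
Augment Well→v1→v4→v5→Ref: bottleneck 3, flow now 3.
Augment Well→v1→v4→v6→Ref: bottleneck 4, flow now 7.
Augment Well→v2→v4→v7→Ref: bottleneck 8, flow now 15.
No augmenting path remains; maximum flow = 15.
In the residual graph, reachable from Well: {Well, v1, v2, v3, v4, v6, v7}.
Min-cut edges: v4→v5 (3), v6→Ref (4), v7→Ref (8); capacity 3 + 4 + 8 = 15.
Cut capacity 19 exceeds the max flow 15, so it is not minimum.

No — its capacity is 19, but the minimum cut has capacity 15.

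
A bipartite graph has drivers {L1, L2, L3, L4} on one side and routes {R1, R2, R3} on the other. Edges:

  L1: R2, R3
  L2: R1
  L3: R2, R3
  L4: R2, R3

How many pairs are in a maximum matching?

3

Unit-capacity flow: source→left, listed edges, right→sink; max matching = max flow.
Augmenting path L1→R2 (+1); matched 1.
Augmenting path L2→R1 (+1); matched 2.
Augmenting path L3→R3 (+1); matched 3.
No augmenting path remains; maximum matching = 3.
König certificate: {L2, R2, R3} is a vertex cover of size 3 (every listed pair touches it), so no matching can be larger.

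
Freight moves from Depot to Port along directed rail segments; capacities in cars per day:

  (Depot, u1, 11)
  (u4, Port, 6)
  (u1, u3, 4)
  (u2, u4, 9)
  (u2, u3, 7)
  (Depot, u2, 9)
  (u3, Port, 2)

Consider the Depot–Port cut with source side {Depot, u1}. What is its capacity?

13

Edges leaving {Depot, u1}: Depot→u2 (9), u1→u3 (4).
Cut capacity = 9 + 4 = 13.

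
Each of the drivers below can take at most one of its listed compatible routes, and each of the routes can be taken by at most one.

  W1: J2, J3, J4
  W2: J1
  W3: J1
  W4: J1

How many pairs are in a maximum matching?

2

Unit-capacity flow: source→left, listed edges, right→sink; max matching = max flow.
Augmenting path W1→J2 (+1); matched 1.
Augmenting path W2→J1 (+1); matched 2.
No augmenting path remains; maximum matching = 2.
König certificate: {W1, J1} is a vertex cover of size 2 (every listed pair touches it), so no matching can be larger.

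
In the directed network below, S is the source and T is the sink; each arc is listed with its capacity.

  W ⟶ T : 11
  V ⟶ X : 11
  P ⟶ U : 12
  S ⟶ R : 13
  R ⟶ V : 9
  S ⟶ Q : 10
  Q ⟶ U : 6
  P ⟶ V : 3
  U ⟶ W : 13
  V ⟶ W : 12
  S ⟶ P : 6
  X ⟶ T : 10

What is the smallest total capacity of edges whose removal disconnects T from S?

Augment S→P→U→W→T: bottleneck 6, flow now 6.
Augment S→Q→U→W→T: bottleneck 5, flow now 11.
Augment S→R→V→X→T: bottleneck 9, flow now 20.
Augment S→Q→U→P→V→X→T: bottleneck 1, flow now 21. (uses reverse residual edge)
No augmenting path remains; maximum flow = 21.
By max-flow min-cut, the minimum cut capacity equals the max flow.
In the residual graph, reachable from S: {S, Q, R}.
Min-cut edges: S→P (6), Q→U (6), R→V (9); capacity 6 + 6 + 9 = 21.

21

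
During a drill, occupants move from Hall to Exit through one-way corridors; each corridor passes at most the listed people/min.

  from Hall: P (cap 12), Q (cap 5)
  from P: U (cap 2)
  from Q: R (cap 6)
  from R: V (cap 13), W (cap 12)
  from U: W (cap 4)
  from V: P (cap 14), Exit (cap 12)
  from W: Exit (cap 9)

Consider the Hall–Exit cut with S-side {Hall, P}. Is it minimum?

Given cut capacity: 5 + 2 = 7.
Augment Hall→P→U→W→Exit: bottleneck 2, flow now 2.
Augment Hall→Q→R→V→Exit: bottleneck 5, flow now 7.
No augmenting path remains; maximum flow = 7.
Cut capacity 7 equals the max flow, so it is a minimum cut.

Yes — it is a minimum cut (capacity 7).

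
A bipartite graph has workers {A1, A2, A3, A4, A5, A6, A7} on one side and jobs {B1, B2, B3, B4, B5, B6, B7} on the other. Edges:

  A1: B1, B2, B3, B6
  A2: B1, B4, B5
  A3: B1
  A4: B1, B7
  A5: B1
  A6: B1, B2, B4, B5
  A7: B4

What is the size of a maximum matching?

Unit-capacity flow: source→left, listed edges, right→sink; max matching = max flow.
Augmenting path A1→B1 (+1); matched 1.
Augmenting path A2→B4 (+1); matched 2.
Augmenting path A4→B7 (+1); matched 3.
Augmenting path A6→B2 (+1); matched 4.
Augmenting path A3→B1→A1→B3 (+1); matched 5.
Augmenting path A7→B4→A2→B5 (+1); matched 6.
No augmenting path remains; maximum matching = 6.
König certificate: {A1, A2, A4, A6, A7, B1} is a vertex cover of size 6 (every listed pair touches it), so no matching can be larger.

6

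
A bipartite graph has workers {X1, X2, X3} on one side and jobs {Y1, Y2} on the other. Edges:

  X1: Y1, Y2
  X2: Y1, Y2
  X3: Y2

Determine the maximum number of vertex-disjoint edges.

2

Unit-capacity flow: source→left, listed edges, right→sink; max matching = max flow.
Augmenting path X1→Y1 (+1); matched 1.
Augmenting path X2→Y2 (+1); matched 2.
No augmenting path remains; maximum matching = 2.
König certificate: {Y1, Y2} is a vertex cover of size 2 (every listed pair touches it), so no matching can be larger.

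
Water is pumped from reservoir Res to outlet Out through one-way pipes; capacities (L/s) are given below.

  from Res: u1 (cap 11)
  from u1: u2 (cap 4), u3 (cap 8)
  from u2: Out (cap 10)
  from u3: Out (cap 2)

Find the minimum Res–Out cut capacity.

Augment Res→u1→u2→Out: bottleneck 4, flow now 4.
Augment Res→u1→u3→Out: bottleneck 2, flow now 6.
No augmenting path remains; maximum flow = 6.
By max-flow min-cut, the minimum cut capacity equals the max flow.
In the residual graph, reachable from Res: {Res, u1, u3}.
Min-cut edges: u1→u2 (4), u3→Out (2); capacity 4 + 2 = 6.

6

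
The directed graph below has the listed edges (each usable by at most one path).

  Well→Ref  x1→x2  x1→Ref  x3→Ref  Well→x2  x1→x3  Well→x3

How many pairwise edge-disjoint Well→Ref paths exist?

2

Assign every edge capacity 1; by Menger, the answer equals the max flow.
Path Well→Ref (+1); total 1.
Path Well→x3→Ref (+1); total 2.
No residual Well→Ref path; max flow = 2.
Certifying cut of size 2: {Well→Ref, Well→x3}.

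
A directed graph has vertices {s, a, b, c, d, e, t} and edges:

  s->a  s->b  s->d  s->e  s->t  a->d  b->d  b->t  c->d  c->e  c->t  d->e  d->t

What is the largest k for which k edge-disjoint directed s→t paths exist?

3

Assign every edge capacity 1; by Menger, the answer equals the max flow.
Path s→t (+1); total 1.
Path s→b→t (+1); total 2.
Path s→d→t (+1); total 3.
No residual s→t path; max flow = 3.
Certifying cut of size 3: {d→t, s→b, s→t}.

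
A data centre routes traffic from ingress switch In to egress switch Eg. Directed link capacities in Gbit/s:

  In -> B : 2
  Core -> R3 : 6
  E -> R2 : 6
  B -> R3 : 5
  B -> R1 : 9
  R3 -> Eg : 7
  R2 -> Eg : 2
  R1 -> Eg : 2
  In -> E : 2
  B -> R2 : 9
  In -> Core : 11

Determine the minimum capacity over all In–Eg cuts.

10

Augment In→E→R2→Eg: bottleneck 2, flow now 2.
Augment In→Core→R3→Eg: bottleneck 6, flow now 8.
Augment In→B→R3→Eg: bottleneck 1, flow now 9.
Augment In→B→R1→Eg: bottleneck 1, flow now 10.
No augmenting path remains; maximum flow = 10.
By max-flow min-cut, the minimum cut capacity equals the max flow.
In the residual graph, reachable from In: {In, Core}.
Min-cut edges: In→E (2), In→B (2), Core→R3 (6); capacity 2 + 2 + 6 = 10.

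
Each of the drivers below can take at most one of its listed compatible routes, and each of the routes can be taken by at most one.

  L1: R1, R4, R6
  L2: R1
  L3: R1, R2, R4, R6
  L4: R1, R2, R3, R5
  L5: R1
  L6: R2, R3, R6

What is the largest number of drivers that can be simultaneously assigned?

Unit-capacity flow: source→left, listed edges, right→sink; max matching = max flow.
Augmenting path L1→R1 (+1); matched 1.
Augmenting path L3→R2 (+1); matched 2.
Augmenting path L4→R3 (+1); matched 3.
Augmenting path L6→R6 (+1); matched 4.
Augmenting path L2→R1→L1→R4 (+1); matched 5.
No augmenting path remains; maximum matching = 5.
König certificate: {L1, L3, L4, L6, R1} is a vertex cover of size 5 (every listed pair touches it), so no matching can be larger.

5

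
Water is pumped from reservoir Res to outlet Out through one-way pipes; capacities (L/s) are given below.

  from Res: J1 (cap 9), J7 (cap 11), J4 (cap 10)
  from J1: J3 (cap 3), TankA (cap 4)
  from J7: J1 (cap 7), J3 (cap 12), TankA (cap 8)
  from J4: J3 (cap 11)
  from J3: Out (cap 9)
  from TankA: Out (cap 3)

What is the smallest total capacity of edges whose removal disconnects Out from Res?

Augment Res→J1→J3→Out: bottleneck 3, flow now 3.
Augment Res→J1→TankA→Out: bottleneck 3, flow now 6.
Augment Res→J7→J3→Out: bottleneck 6, flow now 12.
No augmenting path remains; maximum flow = 12.
By max-flow min-cut, the minimum cut capacity equals the max flow.
In the residual graph, reachable from Res: {Res, J1, J7, J4, J3, TankA}.
Min-cut edges: J3→Out (9), TankA→Out (3); capacity 9 + 3 = 12.

12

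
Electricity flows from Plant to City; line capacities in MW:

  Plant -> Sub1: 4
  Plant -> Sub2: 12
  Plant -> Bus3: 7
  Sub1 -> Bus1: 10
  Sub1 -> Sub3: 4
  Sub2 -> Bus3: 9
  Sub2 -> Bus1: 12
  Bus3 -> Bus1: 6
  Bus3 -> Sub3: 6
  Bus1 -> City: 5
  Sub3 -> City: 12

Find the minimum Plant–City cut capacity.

Augment Plant→Sub1→Bus1→City: bottleneck 4, flow now 4.
Augment Plant→Sub2→Bus1→City: bottleneck 1, flow now 5.
Augment Plant→Bus3→Sub3→City: bottleneck 6, flow now 11.
Augment Plant→Sub2→Bus1→Sub1→Sub3→City: bottleneck 4, flow now 15. (uses reverse residual edge)
No augmenting path remains; maximum flow = 15.
By max-flow min-cut, the minimum cut capacity equals the max flow.
In the residual graph, reachable from Plant: {Plant, Sub2, Bus3, Bus1}.
Min-cut edges: Plant→Sub1 (4), Bus3→Sub3 (6), Bus1→City (5); capacity 4 + 6 + 5 = 15.

15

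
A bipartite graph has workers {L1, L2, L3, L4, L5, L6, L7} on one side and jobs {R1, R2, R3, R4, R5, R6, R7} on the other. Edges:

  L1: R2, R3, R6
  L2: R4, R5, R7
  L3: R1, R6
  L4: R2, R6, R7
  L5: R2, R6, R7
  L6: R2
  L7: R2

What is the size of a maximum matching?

6

Unit-capacity flow: source→left, listed edges, right→sink; max matching = max flow.
Augmenting path L1→R2 (+1); matched 1.
Augmenting path L2→R4 (+1); matched 2.
Augmenting path L3→R1 (+1); matched 3.
Augmenting path L4→R6 (+1); matched 4.
Augmenting path L5→R7 (+1); matched 5.
Augmenting path L6→R2→L1→R3 (+1); matched 6.
No augmenting path remains; maximum matching = 6.
König certificate: {L1, L2, L3, L4, L5, R2} is a vertex cover of size 6 (every listed pair touches it), so no matching can be larger.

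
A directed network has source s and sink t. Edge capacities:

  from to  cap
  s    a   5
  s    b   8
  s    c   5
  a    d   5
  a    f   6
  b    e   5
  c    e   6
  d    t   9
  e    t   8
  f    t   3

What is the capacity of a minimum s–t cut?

Augment s→a→d→t: bottleneck 5, flow now 5.
Augment s→b→e→t: bottleneck 5, flow now 10.
Augment s→c→e→t: bottleneck 3, flow now 13.
No augmenting path remains; maximum flow = 13.
By max-flow min-cut, the minimum cut capacity equals the max flow.
In the residual graph, reachable from s: {s, b, c, e}.
Min-cut edges: s→a (5), e→t (8); capacity 5 + 8 = 13.

13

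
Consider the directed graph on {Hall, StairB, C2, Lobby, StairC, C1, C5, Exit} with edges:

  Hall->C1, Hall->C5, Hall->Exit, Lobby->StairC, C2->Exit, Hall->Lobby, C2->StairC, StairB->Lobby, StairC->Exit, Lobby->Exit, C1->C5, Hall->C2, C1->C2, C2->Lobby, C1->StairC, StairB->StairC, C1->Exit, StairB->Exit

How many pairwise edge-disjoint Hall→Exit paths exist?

Assign every edge capacity 1; by Menger, the answer equals the max flow.
Path Hall→Exit (+1); total 1.
Path Hall→C2→Exit (+1); total 2.
Path Hall→Lobby→Exit (+1); total 3.
Path Hall→C1→Exit (+1); total 4.
No residual Hall→Exit path; max flow = 4.
Certifying cut of size 4: {Hall→C1, Hall→C2, Hall→Exit, Hall→Lobby}.

4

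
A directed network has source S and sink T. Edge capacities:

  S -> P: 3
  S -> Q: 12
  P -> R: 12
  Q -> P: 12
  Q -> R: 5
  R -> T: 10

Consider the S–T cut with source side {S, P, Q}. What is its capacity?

17

Edges leaving {S, P, Q}: P→R (12), Q→R (5).
Cut capacity = 12 + 5 = 17.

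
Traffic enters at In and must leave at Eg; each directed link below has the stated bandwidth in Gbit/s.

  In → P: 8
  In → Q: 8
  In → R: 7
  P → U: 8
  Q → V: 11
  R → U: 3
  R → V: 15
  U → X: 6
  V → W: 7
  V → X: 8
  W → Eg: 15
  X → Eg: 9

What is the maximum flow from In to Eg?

Augment In→P→U→X→Eg: bottleneck 6, flow now 6.
Augment In→Q→V→W→Eg: bottleneck 7, flow now 13.
Augment In→Q→V→X→Eg: bottleneck 1, flow now 14.
Augment In→R→V→X→Eg: bottleneck 2, flow now 16.
No augmenting path remains; maximum flow = 16.
In the residual graph, reachable from In: {In, P, Q, R, U, V, X}.
Min-cut edges: V→W (7), X→Eg (9); capacity 7 + 9 = 16.
This cut is saturated, so no flow can exceed 16.

16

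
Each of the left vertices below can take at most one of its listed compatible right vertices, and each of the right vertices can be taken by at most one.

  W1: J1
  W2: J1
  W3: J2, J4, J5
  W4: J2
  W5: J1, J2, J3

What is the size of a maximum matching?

4

Unit-capacity flow: source→left, listed edges, right→sink; max matching = max flow.
Augmenting path W1→J1 (+1); matched 1.
Augmenting path W3→J2 (+1); matched 2.
Augmenting path W5→J3 (+1); matched 3.
Augmenting path W4→J2→W3→J4 (+1); matched 4.
No augmenting path remains; maximum matching = 4.
König certificate: {W3, W4, W5, J1} is a vertex cover of size 4 (every listed pair touches it), so no matching can be larger.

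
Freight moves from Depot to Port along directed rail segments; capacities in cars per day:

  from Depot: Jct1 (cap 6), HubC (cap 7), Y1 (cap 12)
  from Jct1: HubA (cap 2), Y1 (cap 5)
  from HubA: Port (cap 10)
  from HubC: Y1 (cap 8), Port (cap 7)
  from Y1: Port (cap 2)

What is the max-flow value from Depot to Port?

11

Augment Depot→HubC→Port: bottleneck 7, flow now 7.
Augment Depot→Y1→Port: bottleneck 2, flow now 9.
Augment Depot→Jct1→HubA→Port: bottleneck 2, flow now 11.
No augmenting path remains; maximum flow = 11.
In the residual graph, reachable from Depot: {Depot, Jct1, Y1}.
Min-cut edges: Depot→HubC (7), Jct1→HubA (2), Y1→Port (2); capacity 7 + 2 + 2 = 11.
This cut is saturated, so no flow can exceed 11.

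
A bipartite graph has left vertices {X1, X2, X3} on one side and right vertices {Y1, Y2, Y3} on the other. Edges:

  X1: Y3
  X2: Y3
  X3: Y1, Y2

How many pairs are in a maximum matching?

Unit-capacity flow: source→left, listed edges, right→sink; max matching = max flow.
Augmenting path X1→Y3 (+1); matched 1.
Augmenting path X3→Y1 (+1); matched 2.
No augmenting path remains; maximum matching = 2.
König certificate: {X3, Y3} is a vertex cover of size 2 (every listed pair touches it), so no matching can be larger.

2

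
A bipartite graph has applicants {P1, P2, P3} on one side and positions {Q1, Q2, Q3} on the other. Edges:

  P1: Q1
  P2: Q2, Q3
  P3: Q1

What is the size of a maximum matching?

2

Unit-capacity flow: source→left, listed edges, right→sink; max matching = max flow.
Augmenting path P1→Q1 (+1); matched 1.
Augmenting path P2→Q2 (+1); matched 2.
No augmenting path remains; maximum matching = 2.
König certificate: {P2, Q1} is a vertex cover of size 2 (every listed pair touches it), so no matching can be larger.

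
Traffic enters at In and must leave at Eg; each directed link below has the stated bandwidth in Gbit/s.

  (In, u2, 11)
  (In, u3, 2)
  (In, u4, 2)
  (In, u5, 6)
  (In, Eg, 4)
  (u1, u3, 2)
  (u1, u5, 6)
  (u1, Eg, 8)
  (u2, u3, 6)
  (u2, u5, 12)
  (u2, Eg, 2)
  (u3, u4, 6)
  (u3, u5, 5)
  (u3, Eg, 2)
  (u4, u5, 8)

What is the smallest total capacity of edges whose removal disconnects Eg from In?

Augment In→Eg: bottleneck 4, flow now 4.
Augment In→u2→Eg: bottleneck 2, flow now 6.
Augment In→u3→Eg: bottleneck 2, flow now 8.
No augmenting path remains; maximum flow = 8.
By max-flow min-cut, the minimum cut capacity equals the max flow.
In the residual graph, reachable from In: {In, u2, u3, u4, u5}.
Min-cut edges: In→Eg (4), u2→Eg (2), u3→Eg (2); capacity 4 + 2 + 2 = 8.

8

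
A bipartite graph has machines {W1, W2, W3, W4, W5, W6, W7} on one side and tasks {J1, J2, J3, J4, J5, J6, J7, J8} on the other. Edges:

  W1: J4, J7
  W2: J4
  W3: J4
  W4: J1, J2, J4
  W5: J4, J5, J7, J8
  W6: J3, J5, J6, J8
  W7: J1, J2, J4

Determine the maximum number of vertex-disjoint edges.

Unit-capacity flow: source→left, listed edges, right→sink; max matching = max flow.
Augmenting path W1→J4 (+1); matched 1.
Augmenting path W4→J1 (+1); matched 2.
Augmenting path W5→J5 (+1); matched 3.
Augmenting path W6→J3 (+1); matched 4.
Augmenting path W7→J2 (+1); matched 5.
Augmenting path W2→J4→W1→J7 (+1); matched 6.
No augmenting path remains; maximum matching = 6.
König certificate: {W1, W4, W5, W6, W7, J4} is a vertex cover of size 6 (every listed pair touches it), so no matching can be larger.

6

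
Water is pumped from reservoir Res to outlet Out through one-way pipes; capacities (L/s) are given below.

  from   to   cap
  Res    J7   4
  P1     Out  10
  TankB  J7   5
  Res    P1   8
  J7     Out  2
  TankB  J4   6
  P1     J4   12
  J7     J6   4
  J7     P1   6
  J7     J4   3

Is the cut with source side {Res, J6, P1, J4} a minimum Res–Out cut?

No — its capacity is 14, but the minimum cut has capacity 12.

Given cut capacity: 4 + 10 = 14.
Augment Res→J7→Out: bottleneck 2, flow now 2.
Augment Res→P1→Out: bottleneck 8, flow now 10.
Augment Res→J7→P1→Out: bottleneck 2, flow now 12.
No augmenting path remains; maximum flow = 12.
In the residual graph, reachable from Res: {Res}.
Min-cut edges: Res→J7 (4), Res→P1 (8); capacity 4 + 8 = 12.
Cut capacity 14 exceeds the max flow 12, so it is not minimum.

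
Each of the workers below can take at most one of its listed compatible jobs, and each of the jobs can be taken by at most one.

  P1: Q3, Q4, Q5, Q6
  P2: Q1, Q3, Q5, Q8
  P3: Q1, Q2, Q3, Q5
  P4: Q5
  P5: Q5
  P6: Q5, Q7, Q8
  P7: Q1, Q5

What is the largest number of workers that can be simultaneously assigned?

Unit-capacity flow: source→left, listed edges, right→sink; max matching = max flow.
Augmenting path P1→Q3 (+1); matched 1.
Augmenting path P2→Q1 (+1); matched 2.
Augmenting path P3→Q2 (+1); matched 3.
Augmenting path P4→Q5 (+1); matched 4.
Augmenting path P6→Q7 (+1); matched 5.
Augmenting path P7→Q1→P2→Q8 (+1); matched 6.
No augmenting path remains; maximum matching = 6.
König certificate: {P1, P2, P3, P6, P7, Q5} is a vertex cover of size 6 (every listed pair touches it), so no matching can be larger.

6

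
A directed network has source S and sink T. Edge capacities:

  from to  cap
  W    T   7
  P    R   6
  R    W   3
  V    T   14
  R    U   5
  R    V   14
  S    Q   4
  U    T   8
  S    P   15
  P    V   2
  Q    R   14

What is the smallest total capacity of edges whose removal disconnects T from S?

Augment S→P→V→T: bottleneck 2, flow now 2.
Augment S→P→R→U→T: bottleneck 5, flow now 7.
Augment S→P→R→V→T: bottleneck 1, flow now 8.
Augment S→Q→R→V→T: bottleneck 4, flow now 12.
No augmenting path remains; maximum flow = 12.
By max-flow min-cut, the minimum cut capacity equals the max flow.
In the residual graph, reachable from S: {S, P}.
Min-cut edges: S→Q (4), P→R (6), P→V (2); capacity 4 + 6 + 2 = 12.

12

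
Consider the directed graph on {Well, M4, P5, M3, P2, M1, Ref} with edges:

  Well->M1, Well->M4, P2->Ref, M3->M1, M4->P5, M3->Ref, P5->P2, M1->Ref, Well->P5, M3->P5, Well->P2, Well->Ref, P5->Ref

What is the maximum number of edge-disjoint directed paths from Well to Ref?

4

Assign every edge capacity 1; by Menger, the answer equals the max flow.
Path Well→Ref (+1); total 1.
Path Well→P5→Ref (+1); total 2.
Path Well→P2→Ref (+1); total 3.
Path Well→M1→Ref (+1); total 4.
No residual Well→Ref path; max flow = 4.
Certifying cut of size 4: {P2→Ref, P5→Ref, Well→M1, Well→Ref}.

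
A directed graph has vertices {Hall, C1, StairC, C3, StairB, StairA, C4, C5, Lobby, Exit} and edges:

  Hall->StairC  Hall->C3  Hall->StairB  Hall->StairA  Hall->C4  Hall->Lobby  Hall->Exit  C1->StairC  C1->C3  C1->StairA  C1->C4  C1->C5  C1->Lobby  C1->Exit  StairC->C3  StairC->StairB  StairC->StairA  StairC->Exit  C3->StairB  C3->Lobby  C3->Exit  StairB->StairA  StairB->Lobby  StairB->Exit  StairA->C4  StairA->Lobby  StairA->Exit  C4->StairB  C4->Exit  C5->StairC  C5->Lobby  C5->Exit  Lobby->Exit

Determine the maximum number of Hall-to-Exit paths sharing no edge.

7

Assign every edge capacity 1; by Menger, the answer equals the max flow.
Path Hall→Exit (+1); total 1.
Path Hall→StairC→Exit (+1); total 2.
Path Hall→C3→Exit (+1); total 3.
Path Hall→StairB→Exit (+1); total 4.
Path Hall→StairA→Exit (+1); total 5.
Path Hall→C4→Exit (+1); total 6.
Path Hall→Lobby→Exit (+1); total 7.
No residual Hall→Exit path; max flow = 7.
Certifying cut of size 7: {Hall→C3, Hall→C4, Hall→Exit, Hall→Lobby, Hall→StairA, Hall→StairB, Hall→StairC}.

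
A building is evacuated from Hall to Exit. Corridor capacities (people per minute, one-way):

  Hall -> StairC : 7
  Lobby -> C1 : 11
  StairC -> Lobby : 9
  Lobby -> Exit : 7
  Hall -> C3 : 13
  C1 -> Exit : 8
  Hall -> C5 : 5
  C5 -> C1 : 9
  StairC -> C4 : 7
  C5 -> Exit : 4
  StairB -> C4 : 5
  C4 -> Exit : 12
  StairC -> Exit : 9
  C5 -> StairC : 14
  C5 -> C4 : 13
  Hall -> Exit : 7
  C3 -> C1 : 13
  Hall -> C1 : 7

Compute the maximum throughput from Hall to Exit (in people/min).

27

Augment Hall→Exit: bottleneck 7, flow now 7.
Augment Hall→C5→Exit: bottleneck 4, flow now 11.
Augment Hall→StairC→Exit: bottleneck 7, flow now 18.
Augment Hall→C1→Exit: bottleneck 7, flow now 25.
Augment Hall→C5→StairC→Exit: bottleneck 1, flow now 26.
Augment Hall→C3→C1→Exit: bottleneck 1, flow now 27.
No augmenting path remains; maximum flow = 27.
In the residual graph, reachable from Hall: {Hall, C3, C1}.
Min-cut edges: Hall→C5 (5), Hall→StairC (7), Hall→Exit (7), C1→Exit (8); capacity 5 + 7 + 7 + 8 = 27.
This cut is saturated, so no flow can exceed 27.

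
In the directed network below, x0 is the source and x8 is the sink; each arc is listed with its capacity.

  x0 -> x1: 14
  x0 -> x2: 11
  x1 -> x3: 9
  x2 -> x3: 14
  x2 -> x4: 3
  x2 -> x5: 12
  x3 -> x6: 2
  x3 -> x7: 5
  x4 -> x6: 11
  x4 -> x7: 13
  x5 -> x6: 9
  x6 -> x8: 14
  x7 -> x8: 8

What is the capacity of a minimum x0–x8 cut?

18

Augment x0→x1→x3→x6→x8: bottleneck 2, flow now 2.
Augment x0→x1→x3→x7→x8: bottleneck 5, flow now 7.
Augment x0→x2→x4→x6→x8: bottleneck 3, flow now 10.
Augment x0→x2→x5→x6→x8: bottleneck 8, flow now 18.
No augmenting path remains; maximum flow = 18.
By max-flow min-cut, the minimum cut capacity equals the max flow.
In the residual graph, reachable from x0: {x0, x1, x3}.
Min-cut edges: x0→x2 (11), x3→x6 (2), x3→x7 (5); capacity 11 + 2 + 5 = 18.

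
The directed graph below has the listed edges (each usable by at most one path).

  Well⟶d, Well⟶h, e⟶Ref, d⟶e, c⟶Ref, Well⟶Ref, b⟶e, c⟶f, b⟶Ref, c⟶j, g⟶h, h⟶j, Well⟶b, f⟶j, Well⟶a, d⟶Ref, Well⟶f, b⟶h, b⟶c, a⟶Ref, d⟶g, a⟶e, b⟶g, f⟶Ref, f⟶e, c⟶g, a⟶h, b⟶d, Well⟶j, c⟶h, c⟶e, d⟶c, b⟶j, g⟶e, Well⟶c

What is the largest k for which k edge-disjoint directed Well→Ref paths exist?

6

Assign every edge capacity 1; by Menger, the answer equals the max flow.
Path Well→Ref (+1); total 1.
Path Well→a→Ref (+1); total 2.
Path Well→b→Ref (+1); total 3.
Path Well→c→Ref (+1); total 4.
Path Well→d→Ref (+1); total 5.
Path Well→f→Ref (+1); total 6.
No residual Well→Ref path; max flow = 6.
Certifying cut of size 6: {Well→Ref, Well→a, Well→b, Well→c, Well→d, Well→f}.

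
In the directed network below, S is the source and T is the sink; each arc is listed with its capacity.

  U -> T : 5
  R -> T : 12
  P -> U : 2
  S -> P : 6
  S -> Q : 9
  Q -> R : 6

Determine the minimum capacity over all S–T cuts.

8

Augment S→P→U→T: bottleneck 2, flow now 2.
Augment S→Q→R→T: bottleneck 6, flow now 8.
No augmenting path remains; maximum flow = 8.
By max-flow min-cut, the minimum cut capacity equals the max flow.
In the residual graph, reachable from S: {S, P, Q}.
Min-cut edges: P→U (2), Q→R (6); capacity 2 + 6 = 8.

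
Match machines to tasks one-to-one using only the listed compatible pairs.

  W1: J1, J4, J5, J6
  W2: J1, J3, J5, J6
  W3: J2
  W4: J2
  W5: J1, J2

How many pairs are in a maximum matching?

Unit-capacity flow: source→left, listed edges, right→sink; max matching = max flow.
Augmenting path W1→J1 (+1); matched 1.
Augmenting path W2→J3 (+1); matched 2.
Augmenting path W3→J2 (+1); matched 3.
Augmenting path W5→J1→W1→J4 (+1); matched 4.
No augmenting path remains; maximum matching = 4.
König certificate: {W1, W2, W5, J2} is a vertex cover of size 4 (every listed pair touches it), so no matching can be larger.

4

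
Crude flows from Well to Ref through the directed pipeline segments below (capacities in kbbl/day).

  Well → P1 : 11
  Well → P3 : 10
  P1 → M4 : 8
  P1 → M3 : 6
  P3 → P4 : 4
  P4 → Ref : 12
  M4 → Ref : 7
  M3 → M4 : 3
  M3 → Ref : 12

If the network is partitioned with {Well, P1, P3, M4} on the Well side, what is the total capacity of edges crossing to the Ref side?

17

Edges leaving {Well, P1, P3, M4}: P1→M3 (6), P3→P4 (4), M4→Ref (7).
Cut capacity = 6 + 4 + 7 = 17.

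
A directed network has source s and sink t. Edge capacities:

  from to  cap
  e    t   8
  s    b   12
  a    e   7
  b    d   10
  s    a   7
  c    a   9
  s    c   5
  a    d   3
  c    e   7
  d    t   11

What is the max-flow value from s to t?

Augment s→a→d→t: bottleneck 3, flow now 3.
Augment s→a→e→t: bottleneck 4, flow now 7.
Augment s→b→d→t: bottleneck 8, flow now 15.
Augment s→c→e→t: bottleneck 4, flow now 19.
No augmenting path remains; maximum flow = 19.
In the residual graph, reachable from s: {s, a, b, c, d, e}.
Min-cut edges: d→t (11), e→t (8); capacity 11 + 8 = 19.
This cut is saturated, so no flow can exceed 19.

19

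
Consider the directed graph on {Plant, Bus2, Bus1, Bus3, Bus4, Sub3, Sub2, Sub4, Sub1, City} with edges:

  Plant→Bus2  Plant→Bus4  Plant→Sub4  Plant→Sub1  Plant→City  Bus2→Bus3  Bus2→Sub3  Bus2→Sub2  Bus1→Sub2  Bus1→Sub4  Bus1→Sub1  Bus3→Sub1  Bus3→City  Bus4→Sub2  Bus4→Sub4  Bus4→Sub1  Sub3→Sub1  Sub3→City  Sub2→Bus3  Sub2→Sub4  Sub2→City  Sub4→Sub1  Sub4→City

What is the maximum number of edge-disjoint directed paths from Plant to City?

Assign every edge capacity 1; by Menger, the answer equals the max flow.
Path Plant→City (+1); total 1.
Path Plant→Sub4→City (+1); total 2.
Path Plant→Bus2→Bus3→City (+1); total 3.
Path Plant→Bus4→Sub2→City (+1); total 4.
No residual Plant→City path; max flow = 4.
Certifying cut of size 4: {Plant→Bus2, Plant→Bus4, Plant→City, Plant→Sub4}.

4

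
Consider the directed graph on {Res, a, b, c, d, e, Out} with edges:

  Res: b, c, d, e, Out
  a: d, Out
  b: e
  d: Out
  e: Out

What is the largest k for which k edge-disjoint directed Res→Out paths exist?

Assign every edge capacity 1; by Menger, the answer equals the max flow.
Path Res→Out (+1); total 1.
Path Res→d→Out (+1); total 2.
Path Res→e→Out (+1); total 3.
No residual Res→Out path; max flow = 3.
Certifying cut of size 3: {Res→Out, Res→d, e→Out}.

3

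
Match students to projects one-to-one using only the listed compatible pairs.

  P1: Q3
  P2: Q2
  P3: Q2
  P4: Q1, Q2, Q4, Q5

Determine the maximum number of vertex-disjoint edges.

Unit-capacity flow: source→left, listed edges, right→sink; max matching = max flow.
Augmenting path P1→Q3 (+1); matched 1.
Augmenting path P2→Q2 (+1); matched 2.
Augmenting path P4→Q1 (+1); matched 3.
No augmenting path remains; maximum matching = 3.
König certificate: {P1, P4, Q2} is a vertex cover of size 3 (every listed pair touches it), so no matching can be larger.

3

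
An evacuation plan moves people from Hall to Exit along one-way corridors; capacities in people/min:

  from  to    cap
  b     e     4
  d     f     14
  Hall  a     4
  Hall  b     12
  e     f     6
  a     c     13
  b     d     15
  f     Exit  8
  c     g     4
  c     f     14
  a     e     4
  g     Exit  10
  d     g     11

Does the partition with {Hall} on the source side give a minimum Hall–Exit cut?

Given cut capacity: 4 + 12 = 16.
Augment Hall→a→c→f→Exit: bottleneck 4, flow now 4.
Augment Hall→b→d→f→Exit: bottleneck 4, flow now 8.
Augment Hall→b→d→g→Exit: bottleneck 8, flow now 16.
No augmenting path remains; maximum flow = 16.
Cut capacity 16 equals the max flow, so it is a minimum cut.

Yes — it is a minimum cut (capacity 16).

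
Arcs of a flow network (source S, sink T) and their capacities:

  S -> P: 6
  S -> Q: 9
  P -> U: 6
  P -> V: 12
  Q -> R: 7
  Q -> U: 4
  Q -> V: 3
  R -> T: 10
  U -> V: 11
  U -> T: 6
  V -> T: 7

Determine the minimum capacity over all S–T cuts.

Augment S→P→U→T: bottleneck 6, flow now 6.
Augment S→Q→R→T: bottleneck 7, flow now 13.
Augment S→Q→V→T: bottleneck 2, flow now 15.
No augmenting path remains; maximum flow = 15.
By max-flow min-cut, the minimum cut capacity equals the max flow.
In the residual graph, reachable from S: {S}.
Min-cut edges: S→P (6), S→Q (9); capacity 6 + 9 = 15.

15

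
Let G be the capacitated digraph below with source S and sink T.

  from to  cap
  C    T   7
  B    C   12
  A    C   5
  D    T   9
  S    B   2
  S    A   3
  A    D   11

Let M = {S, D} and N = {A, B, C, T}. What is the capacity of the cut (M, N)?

14

Edges leaving {S, D}: S→A (3), S→B (2), D→T (9).
Cut capacity = 3 + 2 + 9 = 14.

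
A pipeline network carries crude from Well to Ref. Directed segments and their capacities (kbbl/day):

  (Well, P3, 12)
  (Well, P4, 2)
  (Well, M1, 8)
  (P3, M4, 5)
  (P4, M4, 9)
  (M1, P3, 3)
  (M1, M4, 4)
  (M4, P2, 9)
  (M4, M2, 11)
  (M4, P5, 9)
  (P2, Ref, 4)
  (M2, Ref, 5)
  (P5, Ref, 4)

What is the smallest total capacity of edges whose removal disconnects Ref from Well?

Augment Well→P3→M4→P2→Ref: bottleneck 4, flow now 4.
Augment Well→P3→M4→M2→Ref: bottleneck 1, flow now 5.
Augment Well→P4→M4→M2→Ref: bottleneck 2, flow now 7.
Augment Well→M1→M4→M2→Ref: bottleneck 2, flow now 9.
Augment Well→M1→M4→P5→Ref: bottleneck 2, flow now 11.
No augmenting path remains; maximum flow = 11.
By max-flow min-cut, the minimum cut capacity equals the max flow.
In the residual graph, reachable from Well: {Well, P3, M1}.
Min-cut edges: Well→P4 (2), P3→M4 (5), M1→M4 (4); capacity 2 + 5 + 4 = 11.

11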